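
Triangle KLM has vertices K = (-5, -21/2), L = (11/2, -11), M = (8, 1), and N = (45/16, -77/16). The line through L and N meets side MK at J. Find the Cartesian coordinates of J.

(17/7, -55/14)

Barycentric coordinates of N with respect to KLM: (3/8, 1/8, 1/2).
On side MK the L-coordinate is zero; dropping N's L-weight 1/8 and renormalizing the remaining 1/2 : 3/8 gives weights 4/7, 3/7 on M, K.
J = (4/7)·(8, 1) + (3/7)·(-5, -21/2) = (17/7, -55/14).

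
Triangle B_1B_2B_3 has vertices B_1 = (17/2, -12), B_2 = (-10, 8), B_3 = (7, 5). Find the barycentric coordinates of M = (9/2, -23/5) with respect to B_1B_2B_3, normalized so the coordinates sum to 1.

(3/5, 1/5, 1/5)

Signed area of the reference triangle: [B_1B_2B_3] = ½·((17/2)·(8−5) + (-10)·(5−(-12)) + 7·(-12−8)) = ½·(51/2 − 170 − 140) = -569/4.
[MB_2B_3] = ½·((9/2)·(8−5) + (-10)·(5−(-23/5)) + 7·(-23/5−8)) = ½·(27/2 − 96 − 441/5) = -1707/20, so the B_1-coordinate is (-1707/20)/(-569/4) = 3/5.
[B_1MB_3] = ½·((17/2)·(-23/5−5) + (9/2)·(5−(-12)) + 7·(-12−(-23/5))) = ½·(-408/5 + 153/2 − 259/5) = -569/20, so the B_2-coordinate is 1/5.
[B_1B_2M] = ½·((17/2)·(8−(-23/5)) + (-10)·(-23/5−(-12)) + (9/2)·(-12−8)) = ½·(1071/10 − 74 − 90) = -569/20, so the B_3-coordinate is 1/5.
Check: 3/5 + 1/5 + 1/5 = 1.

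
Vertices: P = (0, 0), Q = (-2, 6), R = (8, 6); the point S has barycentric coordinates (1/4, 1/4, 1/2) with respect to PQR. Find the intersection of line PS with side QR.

(14/3, 6)

Line PS meets QR where the P-coordinate vanishes; zeroing S's P-weight and renormalizing leaves Q, R-weights 1/4 : 1/2 → (1/3, 2/3).
So T = (1/3)·Q + (2/3)·R = (14/3, 6).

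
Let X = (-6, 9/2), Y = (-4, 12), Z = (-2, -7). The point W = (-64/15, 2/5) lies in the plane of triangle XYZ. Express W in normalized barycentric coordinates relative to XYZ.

Signed area of the reference triangle: [XYZ] = ½·((-6)·(12−(-7)) + (-4)·(-7−(9/2)) + (-2)·(9/2−12)) = ½·(-114 + 46 + 15) = -53/2.
[WYZ] = ½·((-64/15)·(12−(-7)) + (-4)·(-7−(2/5)) + (-2)·(2/5−12)) = ½·(-1216/15 + 148/5 + 116/5) = -212/15, so the X-coordinate is (-212/15)/(-53/2) = 8/15.
[XWZ] = ½·((-6)·(2/5−(-7)) + (-64/15)·(-7−(9/2)) + (-2)·(9/2−(2/5))) = ½·(-222/5 + 736/15 − 41/5) = -53/30, so the Y-coordinate is 1/15.
[XYW] = ½·((-6)·(12−(2/5)) + (-4)·(2/5−(9/2)) + (-64/15)·(9/2−12)) = ½·(-348/5 + 82/5 + 32) = -53/5, so the Z-coordinate is 2/5.
Check: 8/15 + 1/15 + 2/5 = 1.

(8/15, 1/15, 2/5)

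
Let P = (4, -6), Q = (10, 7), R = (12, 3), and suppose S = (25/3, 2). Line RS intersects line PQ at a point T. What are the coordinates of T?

Barycentric coordinates of S with respect to PQR: (1/3, 1/2, 1/6).
On side PQ the R-coordinate is zero; dropping S's R-weight 1/6 and renormalizing the remaining 1/3 : 1/2 gives weights 2/5, 3/5 on P, Q.
T = (2/5)·(4, -6) + (3/5)·(10, 7) = (38/5, 9/5).

(38/5, 9/5)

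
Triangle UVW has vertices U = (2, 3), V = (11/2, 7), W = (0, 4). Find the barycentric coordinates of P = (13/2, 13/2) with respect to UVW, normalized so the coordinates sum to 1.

Signed area of the reference triangle: [UVW] = ½·(2·(7−4) + (11/2)·(4−3) + 0·(3−7)) = ½·(6 + 11/2 + 0) = 23/4.
[PVW] = ½·((13/2)·(7−4) + (11/2)·(4−(13/2)) + 0·(13/2−7)) = ½·(39/2 − 55/4 + 0) = 23/8, so the U-coordinate is (23/8)/(23/4) = 1/2.
[UPW] = ½·(2·(13/2−4) + (13/2)·(4−3) + 0·(3−(13/2))) = ½·(5 + 13/2 + 0) = 23/4, so the V-coordinate is 1.
[UVP] = ½·(2·(7−(13/2)) + (11/2)·(13/2−3) + (13/2)·(3−7)) = ½·(1 + 77/4 − 26) = -23/8, so the W-coordinate is -1/2.
Check: 1/2 + 1 − 1/2 = 1.

(1/2, 1, -1/2)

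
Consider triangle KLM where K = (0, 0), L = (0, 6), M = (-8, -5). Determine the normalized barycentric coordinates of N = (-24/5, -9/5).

Signed area of the reference triangle: [KLM] = ½·(0·(6−(-5)) + 0·(-5−0) + (-8)·(0−6)) = ½·(0 + 0 + 48) = 24.
[NLM] = ½·((-24/5)·(6−(-5)) + 0·(-5−(-9/5)) + (-8)·(-9/5−6)) = ½·(-264/5 + 0 + 312/5) = 24/5, so the K-coordinate is (24/5)/24 = 1/5.
[KNM] = ½·(0·(-9/5−(-5)) + (-24/5)·(-5−0) + (-8)·(0−(-9/5))) = ½·(0 + 24 − 72/5) = 24/5, so the L-coordinate is 1/5.
[KLN] = ½·(0·(6−(-9/5)) + 0·(-9/5−0) + (-24/5)·(0−6)) = ½·(0 + 0 + 144/5) = 72/5, so the M-coordinate is 3/5.

(1/5, 1/5, 3/5)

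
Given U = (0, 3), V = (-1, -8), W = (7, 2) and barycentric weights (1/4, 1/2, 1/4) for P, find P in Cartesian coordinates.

P = (1/4)·U + (1/2)·V + (1/4)·W.
x-coordinate: (1/4)·0 + (1/2)·(-1) + (1/4)·7 = 5/4.
y-coordinate: (1/4)·3 + (1/2)·(-8) + (1/4)·2 = -11/4.

(5/4, -11/4)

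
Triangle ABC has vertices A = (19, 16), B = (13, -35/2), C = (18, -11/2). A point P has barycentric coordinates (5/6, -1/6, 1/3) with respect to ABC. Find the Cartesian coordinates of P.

(59/3, 173/12)

P = (5/6)·A + (-1/6)·B + (1/3)·C.
x-coordinate: (5/6)·19 + (-1/6)·13 + (1/3)·18 = 59/3.
y-coordinate: (5/6)·16 + (-1/6)·(-35/2) + (1/3)·(-11/2) = 173/12.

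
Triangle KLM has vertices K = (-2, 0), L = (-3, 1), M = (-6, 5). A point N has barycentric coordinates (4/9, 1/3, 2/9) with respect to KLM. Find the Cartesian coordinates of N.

(-29/9, 13/9)

N = (4/9)·K + (1/3)·L + (2/9)·M.
x-coordinate: (4/9)·(-2) + (1/3)·(-3) + (2/9)·(-6) = -29/9.
y-coordinate: (4/9)·0 + (1/3)·1 + (2/9)·5 = 13/9.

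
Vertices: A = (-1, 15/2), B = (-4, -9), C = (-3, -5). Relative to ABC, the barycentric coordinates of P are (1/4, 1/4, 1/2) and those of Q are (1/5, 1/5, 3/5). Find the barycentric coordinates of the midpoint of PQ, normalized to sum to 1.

(9/40, 9/40, 11/20)

Since both coordinate triples sum to 1, the midpoint's barycentrics are the componentwise average.
(1/4+1/5)/2 = 9/40; similarly 9/40 and 11/20.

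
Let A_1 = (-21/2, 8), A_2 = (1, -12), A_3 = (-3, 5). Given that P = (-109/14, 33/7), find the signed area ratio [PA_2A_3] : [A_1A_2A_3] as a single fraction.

[A_1A_2A_3] = ½·((-21/2)·(-12−5) + 1·(5−8) + (-3)·(8−(-12))) = ½·(357/2 − 3 − 60) = 231/4.
[PA_2A_3] = ½·((-109/14)·(-12−5) + 1·(5−(33/7)) + (-3)·(33/7−(-12))) = ½·(1853/14 + 2/7 − 351/7) = 165/4, so the ratio is (165/4)/(231/4) = 5/7.

5/7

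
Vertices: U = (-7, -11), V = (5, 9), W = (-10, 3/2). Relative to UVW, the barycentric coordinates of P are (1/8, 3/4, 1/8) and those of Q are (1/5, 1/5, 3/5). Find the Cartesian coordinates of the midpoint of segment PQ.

(-191/80, 97/32)

Barycentric coordinates of the midpoint are the average: (13/80, 19/40, 29/80).
Converting: (13/80)·U + (19/40)·V + (29/80)·W = (-191/80, 97/32).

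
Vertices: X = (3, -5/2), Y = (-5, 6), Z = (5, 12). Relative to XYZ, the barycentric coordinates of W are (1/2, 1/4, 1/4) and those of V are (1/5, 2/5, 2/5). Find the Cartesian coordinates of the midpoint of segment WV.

(21/20, 199/40)

Barycentric coordinates of the midpoint are the average: (7/20, 13/40, 13/40).
Converting: (7/20)·X + (13/40)·Y + (13/40)·Z = (21/20, 199/40).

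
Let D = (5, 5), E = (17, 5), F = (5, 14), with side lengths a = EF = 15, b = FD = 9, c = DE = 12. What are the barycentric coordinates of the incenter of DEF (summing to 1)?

(5/12, 1/4, 1/3)

The incenter has barycentric coordinates proportional to the opposite side lengths: (15 : 9 : 12).
Normalizing by 15+9+12 = 36 gives (5/12, 1/4, 1/3).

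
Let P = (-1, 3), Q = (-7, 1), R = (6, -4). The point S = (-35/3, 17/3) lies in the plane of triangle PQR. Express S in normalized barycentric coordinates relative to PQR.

(2/3, 1, -2/3)

Signed area of the reference triangle: [PQR] = ½·((-1)·(1−(-4)) + (-7)·(-4−3) + 6·(3−1)) = ½·(-5 + 49 + 12) = 28.
[SQR] = ½·((-35/3)·(1−(-4)) + (-7)·(-4−(17/3)) + 6·(17/3−1)) = ½·(-175/3 + 203/3 + 28) = 56/3, so the P-coordinate is (56/3)/28 = 2/3.
[PSR] = ½·((-1)·(17/3−(-4)) + (-35/3)·(-4−3) + 6·(3−(17/3))) = ½·(-29/3 + 245/3 − 16) = 28, so the Q-coordinate is 1.
[PQS] = ½·((-1)·(1−(17/3)) + (-7)·(17/3−3) + (-35/3)·(3−1)) = ½·(14/3 − 56/3 − 70/3) = -56/3, so the R-coordinate is -2/3.
Check: 2/3 + 1 − 2/3 = 1.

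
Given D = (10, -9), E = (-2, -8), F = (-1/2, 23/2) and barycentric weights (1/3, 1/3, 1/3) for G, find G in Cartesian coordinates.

(5/2, -11/6)

G = (1/3)·D + (1/3)·E + (1/3)·F.
x-coordinate: (1/3)·10 + (1/3)·(-2) + (1/3)·(-1/2) = 5/2.
y-coordinate: (1/3)·(-9) + (1/3)·(-8) + (1/3)·(23/2) = -11/6.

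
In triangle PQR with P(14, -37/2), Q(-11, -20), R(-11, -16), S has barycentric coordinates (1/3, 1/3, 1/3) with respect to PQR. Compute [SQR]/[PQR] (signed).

The signed ratio [SQR]/[PQR] equals the barycentric coordinate of S at vertex P, which is 1/3.

1/3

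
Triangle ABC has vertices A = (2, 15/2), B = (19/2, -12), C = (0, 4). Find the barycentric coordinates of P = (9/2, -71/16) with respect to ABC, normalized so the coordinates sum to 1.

Signed area of the reference triangle: [ABC] = ½·(2·(-12−4) + (19/2)·(4−(15/2)) + 0·(15/2−(-12))) = ½·(-32 − 133/4 + 0) = -261/8.
[PBC] = ½·((9/2)·(-12−4) + (19/2)·(4−(-71/16)) + 0·(-71/16−(-12))) = ½·(-72 + 2565/32 + 0) = 261/64, so the A-coordinate is (261/64)/(-261/8) = -1/8.
[APC] = ½·(2·(-71/16−4) + (9/2)·(4−(15/2)) + 0·(15/2−(-71/16))) = ½·(-135/8 − 63/4 + 0) = -261/16, so the B-coordinate is 1/2.
[ABP] = ½·(2·(-12−(-71/16)) + (19/2)·(-71/16−(15/2)) + (9/2)·(15/2−(-12))) = ½·(-121/8 − 3629/32 + 351/4) = -1305/64, so the C-coordinate is 5/8.
Check: -1/8 + 1/2 + 5/8 = 1.

(-1/8, 1/2, 5/8)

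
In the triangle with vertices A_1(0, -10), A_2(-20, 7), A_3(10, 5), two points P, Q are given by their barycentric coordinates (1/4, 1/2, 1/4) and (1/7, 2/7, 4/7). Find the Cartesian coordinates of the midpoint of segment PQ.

Barycentric coordinates of the midpoint are the average: (11/56, 11/28, 23/56).
Converting: (11/56)·A_1 + (11/28)·A_2 + (23/56)·A_3 = (-15/4, 159/56).

(-15/4, 159/56)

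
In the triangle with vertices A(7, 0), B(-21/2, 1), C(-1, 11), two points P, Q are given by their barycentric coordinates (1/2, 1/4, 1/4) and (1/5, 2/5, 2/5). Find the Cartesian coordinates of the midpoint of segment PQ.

(-103/80, 39/10)

Barycentric coordinates of the midpoint are the average: (7/20, 13/40, 13/40).
Converting: (7/20)·A + (13/40)·B + (13/40)·C = (-103/80, 39/10).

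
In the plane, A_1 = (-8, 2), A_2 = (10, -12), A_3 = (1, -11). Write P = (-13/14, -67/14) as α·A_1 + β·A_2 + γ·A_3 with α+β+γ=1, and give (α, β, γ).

(1/2, 2/7, 3/14)

Signed area of the reference triangle: [A_1A_2A_3] = ½·((-8)·(-12−(-11)) + 10·(-11−2) + 1·(2−(-12))) = ½·(8 − 130 + 14) = -54.
[PA_2A_3] = ½·((-13/14)·(-12−(-11)) + 10·(-11−(-67/14)) + 1·(-67/14−(-12))) = ½·(13/14 − 435/7 + 101/14) = -27, so the A_1-coordinate is (-27)/(-54) = 1/2.
[A_1PA_3] = ½·((-8)·(-67/14−(-11)) + (-13/14)·(-11−2) + 1·(2−(-67/14))) = ½·(-348/7 + 169/14 + 95/14) = -108/7, so the A_2-coordinate is 2/7.
[A_1A_2P] = ½·((-8)·(-12−(-67/14)) + 10·(-67/14−2) + (-13/14)·(2−(-12))) = ½·(404/7 − 475/7 − 13) = -81/7, so the A_3-coordinate is 3/14.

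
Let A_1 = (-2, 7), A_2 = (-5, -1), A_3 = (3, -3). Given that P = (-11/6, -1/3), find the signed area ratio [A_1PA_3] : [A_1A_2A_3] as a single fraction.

1/2

[A_1A_2A_3] = ½·((-2)·(-1−(-3)) + (-5)·(-3−7) + 3·(7−(-1))) = ½·(-4 + 50 + 24) = 35.
[A_1PA_3] = ½·((-2)·(-1/3−(-3)) + (-11/6)·(-3−7) + 3·(7−(-1/3))) = ½·(-16/3 + 55/3 + 22) = 35/2, so the ratio is (35/2)/35 = 1/2.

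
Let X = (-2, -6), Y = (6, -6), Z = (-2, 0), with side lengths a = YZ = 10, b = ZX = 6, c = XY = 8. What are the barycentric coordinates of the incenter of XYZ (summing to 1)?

The incenter has barycentric coordinates proportional to the opposite side lengths: (10 : 6 : 8).
Normalizing by 10+6+8 = 24 gives (5/12, 1/4, 1/3).

(5/12, 1/4, 1/3)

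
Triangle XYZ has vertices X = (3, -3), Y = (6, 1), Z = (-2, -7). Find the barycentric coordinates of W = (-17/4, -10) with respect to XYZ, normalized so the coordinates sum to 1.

(3/4, -3/4, 1)

Signed area of the reference triangle: [XYZ] = ½·(3·(1−(-7)) + 6·(-7−(-3)) + (-2)·(-3−1)) = ½·(24 − 24 + 8) = 4.
[WYZ] = ½·((-17/4)·(1−(-7)) + 6·(-7−(-10)) + (-2)·(-10−1)) = ½·(-34 + 18 + 22) = 3, so the X-coordinate is 3/4 = 3/4.
[XWZ] = ½·(3·(-10−(-7)) + (-17/4)·(-7−(-3)) + (-2)·(-3−(-10))) = ½·(-9 + 17 − 14) = -3, so the Y-coordinate is -3/4.
[XYW] = ½·(3·(1−(-10)) + 6·(-10−(-3)) + (-17/4)·(-3−1)) = ½·(33 − 42 + 17) = 4, so the Z-coordinate is 1.
Check: 3/4 − 3/4 + 1 = 1.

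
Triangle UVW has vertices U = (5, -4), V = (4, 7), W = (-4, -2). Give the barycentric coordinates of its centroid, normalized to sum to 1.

The centroid is the average of the vertices, so each weight is 1/3.

(1/3, 1/3, 1/3)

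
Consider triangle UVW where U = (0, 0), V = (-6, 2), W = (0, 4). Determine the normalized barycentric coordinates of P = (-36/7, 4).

Signed area of the reference triangle: [UVW] = ½·(0·(2−4) + (-6)·(4−0) + 0·(0−2)) = ½·(0 − 24 + 0) = -12.
[PVW] = ½·((-36/7)·(2−4) + (-6)·(4−4) + 0·(4−2)) = ½·(72/7 + 0 + 0) = 36/7, so the U-coordinate is (36/7)/(-12) = -3/7.
[UPW] = ½·(0·(4−4) + (-36/7)·(4−0) + 0·(0−4)) = ½·(0 − 144/7 + 0) = -72/7, so the V-coordinate is 6/7.
[UVP] = ½·(0·(2−4) + (-6)·(4−0) + (-36/7)·(0−2)) = ½·(0 − 24 + 72/7) = -48/7, so the W-coordinate is 4/7.

(-3/7, 6/7, 4/7)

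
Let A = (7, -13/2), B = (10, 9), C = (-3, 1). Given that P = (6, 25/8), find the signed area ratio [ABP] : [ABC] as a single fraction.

1/4

[ABC] = ½·(7·(9−1) + 10·(1−(-13/2)) + (-3)·(-13/2−9)) = ½·(56 + 75 + 93/2) = 355/4.
[ABP] = ½·(7·(9−(25/8)) + 10·(25/8−(-13/2)) + 6·(-13/2−9)) = ½·(329/8 + 385/4 − 93) = 355/16, so the ratio is (355/16)/(355/4) = 1/4.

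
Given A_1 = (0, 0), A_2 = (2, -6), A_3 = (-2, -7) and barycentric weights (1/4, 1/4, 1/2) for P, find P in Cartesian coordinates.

(-1/2, -5)

P = (1/4)·A_1 + (1/4)·A_2 + (1/2)·A_3.
x-coordinate: (1/4)·0 + (1/4)·2 + (1/2)·(-2) = -1/2.
y-coordinate: (1/4)·0 + (1/4)·(-6) + (1/2)·(-7) = -5.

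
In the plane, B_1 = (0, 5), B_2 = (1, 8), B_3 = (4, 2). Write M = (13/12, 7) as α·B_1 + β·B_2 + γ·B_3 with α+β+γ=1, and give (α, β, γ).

(1/6, 3/4, 1/12)

Signed area of the reference triangle: [B_1B_2B_3] = ½·(0·(8−2) + 1·(2−5) + 4·(5−8)) = ½·(0 − 3 − 12) = -15/2.
[MB_2B_3] = ½·((13/12)·(8−2) + 1·(2−7) + 4·(7−8)) = ½·(13/2 − 5 − 4) = -5/4, so the B_1-coordinate is (-5/4)/(-15/2) = 1/6.
[B_1MB_3] = ½·(0·(7−2) + (13/12)·(2−5) + 4·(5−7)) = ½·(0 − 13/4 − 8) = -45/8, so the B_2-coordinate is 3/4.
[B_1B_2M] = ½·(0·(8−7) + 1·(7−5) + (13/12)·(5−8)) = ½·(0 + 2 − 13/4) = -5/8, so the B_3-coordinate is 1/12.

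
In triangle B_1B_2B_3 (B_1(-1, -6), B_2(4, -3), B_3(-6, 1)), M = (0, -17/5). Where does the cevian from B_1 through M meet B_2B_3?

Barycentric coordinates of M with respect to B_1B_2B_3: (2/5, 2/5, 1/5).
On side B_2B_3 the B_1-coordinate is zero; dropping M's B_1-weight 2/5 and renormalizing the remaining 2/5 : 1/5 gives weights 2/3, 1/3 on B_2, B_3.
N = (2/3)·(4, -3) + (1/3)·(-6, 1) = (2/3, -5/3).

(2/3, -5/3)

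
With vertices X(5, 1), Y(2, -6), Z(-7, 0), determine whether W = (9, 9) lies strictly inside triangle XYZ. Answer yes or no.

Barycentric coordinates of W: (59/27, -92/81, -4/81).
The three coordinates are positive, negative, negative; a point is interior exactly when all three are positive.

no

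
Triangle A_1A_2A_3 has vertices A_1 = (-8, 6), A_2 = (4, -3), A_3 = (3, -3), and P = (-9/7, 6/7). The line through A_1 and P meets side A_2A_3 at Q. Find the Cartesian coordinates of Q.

Barycentric coordinates of P with respect to A_1A_2A_3: (3/7, 3/7, 1/7).
On side A_2A_3 the A_1-coordinate is zero; dropping P's A_1-weight 3/7 and renormalizing the remaining 3/7 : 1/7 gives weights 3/4, 1/4 on A_2, A_3.
Q = (3/4)·(4, -3) + (1/4)·(3, -3) = (15/4, -3).

(15/4, -3)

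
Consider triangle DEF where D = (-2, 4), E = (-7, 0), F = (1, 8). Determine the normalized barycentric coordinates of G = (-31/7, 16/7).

(2/7, 4/7, 1/7)

Signed area of the reference triangle: [DEF] = ½·((-2)·(0−8) + (-7)·(8−4) + 1·(4−0)) = ½·(16 − 28 + 4) = -4.
[GEF] = ½·((-31/7)·(0−8) + (-7)·(8−(16/7)) + 1·(16/7−0)) = ½·(248/7 − 40 + 16/7) = -8/7, so the D-coordinate is (-8/7)/(-4) = 2/7.
[DGF] = ½·((-2)·(16/7−8) + (-31/7)·(8−4) + 1·(4−(16/7))) = ½·(80/7 − 124/7 + 12/7) = -16/7, so the E-coordinate is 4/7.
[DEG] = ½·((-2)·(0−(16/7)) + (-7)·(16/7−4) + (-31/7)·(4−0)) = ½·(32/7 + 12 − 124/7) = -4/7, so the F-coordinate is 1/7.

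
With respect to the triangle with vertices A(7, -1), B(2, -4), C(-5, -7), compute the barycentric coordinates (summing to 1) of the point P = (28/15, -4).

(1/15, 13/15, 1/15)

Signed area of the reference triangle: [ABC] = ½·(7·(-4−(-7)) + 2·(-7−(-1)) + (-5)·(-1−(-4))) = ½·(21 − 12 − 15) = -3.
[PBC] = ½·((28/15)·(-4−(-7)) + 2·(-7−(-4)) + (-5)·(-4−(-4))) = ½·(28/5 − 6 + 0) = -1/5, so the A-coordinate is (-1/5)/(-3) = 1/15.
[APC] = ½·(7·(-4−(-7)) + (28/15)·(-7−(-1)) + (-5)·(-1−(-4))) = ½·(21 − 56/5 − 15) = -13/5, so the B-coordinate is 13/15.
[ABP] = ½·(7·(-4−(-4)) + 2·(-4−(-1)) + (28/15)·(-1−(-4))) = ½·(0 − 6 + 28/5) = -1/5, so the C-coordinate is 1/15.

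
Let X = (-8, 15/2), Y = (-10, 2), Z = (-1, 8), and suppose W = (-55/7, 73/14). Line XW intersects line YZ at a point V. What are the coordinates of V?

(-31/4, 7/2)

Barycentric coordinates of W with respect to XYZ: (3/7, 3/7, 1/7).
On side YZ the X-coordinate is zero; dropping W's X-weight 3/7 and renormalizing the remaining 3/7 : 1/7 gives weights 3/4, 1/4 on Y, Z.
V = (3/4)·(-10, 2) + (1/4)·(-1, 8) = (-31/4, 7/2).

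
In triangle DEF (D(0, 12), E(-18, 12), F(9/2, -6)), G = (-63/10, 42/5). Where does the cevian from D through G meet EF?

(-21/2, 6)

Barycentric coordinates of G with respect to DEF: (2/5, 2/5, 1/5).
On side EF the D-coordinate is zero; dropping G's D-weight 2/5 and renormalizing the remaining 2/5 : 1/5 gives weights 2/3, 1/3 on E, F.
H = (2/3)·(-18, 12) + (1/3)·(9/2, -6) = (-21/2, 6).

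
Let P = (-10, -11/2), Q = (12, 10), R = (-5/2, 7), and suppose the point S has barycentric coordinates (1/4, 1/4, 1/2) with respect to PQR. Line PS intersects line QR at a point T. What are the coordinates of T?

Line PS meets QR where the P-coordinate vanishes; zeroing S's P-weight and renormalizing leaves Q, R-weights 1/4 : 1/2 → (1/3, 2/3).
So T = (1/3)·Q + (2/3)·R = (7/3, 8).

(7/3, 8)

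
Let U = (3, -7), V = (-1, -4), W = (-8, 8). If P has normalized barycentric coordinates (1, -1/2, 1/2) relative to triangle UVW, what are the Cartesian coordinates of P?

P = 1·U + (-1/2)·V + (1/2)·W.
x-coordinate: 1·3 + (-1/2)·(-1) + (1/2)·(-8) = -1/2.
y-coordinate: 1·(-7) + (-1/2)·(-4) + (1/2)·8 = -1.

(-1/2, -1)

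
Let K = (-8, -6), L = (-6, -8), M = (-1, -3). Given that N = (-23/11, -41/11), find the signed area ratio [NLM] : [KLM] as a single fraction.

1/11

[KLM] = ½·((-8)·(-8−(-3)) + (-6)·(-3−(-6)) + (-1)·(-6−(-8))) = ½·(40 − 18 − 2) = 10.
[NLM] = ½·((-23/11)·(-8−(-3)) + (-6)·(-3−(-41/11)) + (-1)·(-41/11−(-8))) = ½·(115/11 − 48/11 − 47/11) = 10/11, so the ratio is (10/11)/10 = 1/11.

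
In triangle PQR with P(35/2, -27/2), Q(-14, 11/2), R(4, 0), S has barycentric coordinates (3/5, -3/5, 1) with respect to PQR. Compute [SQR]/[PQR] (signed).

The signed ratio [SQR]/[PQR] equals the barycentric coordinate of S at vertex P, which is 3/5.

3/5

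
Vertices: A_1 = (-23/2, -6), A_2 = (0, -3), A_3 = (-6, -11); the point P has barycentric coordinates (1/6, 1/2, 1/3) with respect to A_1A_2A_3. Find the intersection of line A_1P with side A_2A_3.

(-12/5, -31/5)

Line A_1P meets A_2A_3 where the A_1-coordinate vanishes; zeroing P's A_1-weight and renormalizing leaves A_2, A_3-weights 1/2 : 1/3 → (3/5, 2/5).
So Q = (3/5)·A_2 + (2/5)·A_3 = (-12/5, -31/5).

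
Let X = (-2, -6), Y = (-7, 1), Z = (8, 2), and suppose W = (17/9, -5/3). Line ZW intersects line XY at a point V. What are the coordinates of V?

Barycentric coordinates of W with respect to XYZ: (4/9, 1/9, 4/9).
On side XY the Z-coordinate is zero; dropping W's Z-weight 4/9 and renormalizing the remaining 4/9 : 1/9 gives weights 4/5, 1/5 on X, Y.
V = (4/5)·(-2, -6) + (1/5)·(-7, 1) = (-3, -23/5).

(-3, -23/5)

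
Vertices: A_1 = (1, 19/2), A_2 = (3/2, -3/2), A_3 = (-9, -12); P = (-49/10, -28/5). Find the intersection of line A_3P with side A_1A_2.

Barycentric coordinates of P with respect to A_1A_2A_3: (1/5, 1/5, 3/5).
On side A_1A_2 the A_3-coordinate is zero; dropping P's A_3-weight 3/5 and renormalizing the remaining 1/5 : 1/5 gives weights 1/2, 1/2 on A_1, A_2.
Q = (1/2)·(1, 19/2) + (1/2)·(3/2, -3/2) = (5/4, 4).

(5/4, 4)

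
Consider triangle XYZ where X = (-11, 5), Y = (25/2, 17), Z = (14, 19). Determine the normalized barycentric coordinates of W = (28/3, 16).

(1/6, 1/3, 1/2)

Signed area of the reference triangle: [XYZ] = ½·((-11)·(17−19) + (25/2)·(19−5) + 14·(5−17)) = ½·(22 + 175 − 168) = 29/2.
[WYZ] = ½·((28/3)·(17−19) + (25/2)·(19−16) + 14·(16−17)) = ½·(-56/3 + 75/2 − 14) = 29/12, so the X-coordinate is (29/12)/(29/2) = 1/6.
[XWZ] = ½·((-11)·(16−19) + (28/3)·(19−5) + 14·(5−16)) = ½·(33 + 392/3 − 154) = 29/6, so the Y-coordinate is 1/3.
[XYW] = ½·((-11)·(17−16) + (25/2)·(16−5) + (28/3)·(5−17)) = ½·(-11 + 275/2 − 112) = 29/4, so the Z-coordinate is 1/2.
Check: 1/6 + 1/3 + 1/2 = 1.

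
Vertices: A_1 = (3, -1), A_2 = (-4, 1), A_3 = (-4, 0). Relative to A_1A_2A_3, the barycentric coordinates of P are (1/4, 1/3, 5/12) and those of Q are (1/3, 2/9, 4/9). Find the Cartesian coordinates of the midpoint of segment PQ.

(-47/24, -1/72)

Barycentric coordinates of the midpoint are the average: (7/24, 5/18, 31/72).
Converting: (7/24)·A_1 + (5/18)·A_2 + (31/72)·A_3 = (-47/24, -1/72).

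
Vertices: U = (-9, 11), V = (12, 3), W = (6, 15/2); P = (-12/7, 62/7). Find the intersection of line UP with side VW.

Barycentric coordinates of P with respect to UVW: (4/7, 1/7, 2/7).
On side VW the U-coordinate is zero; dropping P's U-weight 4/7 and renormalizing the remaining 1/7 : 2/7 gives weights 1/3, 2/3 on V, W.
Q = (1/3)·(12, 3) + (2/3)·(6, 15/2) = (8, 6).

(8, 6)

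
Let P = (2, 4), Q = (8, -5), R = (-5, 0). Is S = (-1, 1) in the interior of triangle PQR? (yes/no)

Barycentric coordinates of S: (11/29, 3/29, 15/29).
The three coordinates are positive, positive, positive; a point is interior exactly when all three are positive.

yes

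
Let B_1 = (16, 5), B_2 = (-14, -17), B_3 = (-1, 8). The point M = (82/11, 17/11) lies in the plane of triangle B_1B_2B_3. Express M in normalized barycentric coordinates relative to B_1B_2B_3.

Signed area of the reference triangle: [B_1B_2B_3] = ½·(16·(-17−8) + (-14)·(8−5) + (-1)·(5−(-17))) = ½·(-400 − 42 − 22) = -232.
[MB_2B_3] = ½·((82/11)·(-17−8) + (-14)·(8−(17/11)) + (-1)·(17/11−(-17))) = ½·(-2050/11 − 994/11 − 204/11) = -1624/11, so the B_1-coordinate is (-1624/11)/(-232) = 7/11.
[B_1MB_3] = ½·(16·(17/11−8) + (82/11)·(8−5) + (-1)·(5−(17/11))) = ½·(-1136/11 + 246/11 − 38/11) = -464/11, so the B_2-coordinate is 2/11.
[B_1B_2M] = ½·(16·(-17−(17/11)) + (-14)·(17/11−5) + (82/11)·(5−(-17))) = ½·(-3264/11 + 532/11 + 164) = -464/11, so the B_3-coordinate is 2/11.

(7/11, 2/11, 2/11)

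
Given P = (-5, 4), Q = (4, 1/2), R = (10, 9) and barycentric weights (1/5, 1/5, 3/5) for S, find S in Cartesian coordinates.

(29/5, 63/10)

S = (1/5)·P + (1/5)·Q + (3/5)·R.
x-coordinate: (1/5)·(-5) + (1/5)·4 + (3/5)·10 = 29/5.
y-coordinate: (1/5)·4 + (1/5)·(1/2) + (3/5)·9 = 63/10.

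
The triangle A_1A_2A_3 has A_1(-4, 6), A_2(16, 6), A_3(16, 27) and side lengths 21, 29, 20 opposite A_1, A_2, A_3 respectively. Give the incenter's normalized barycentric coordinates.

(3/10, 29/70, 2/7)

The incenter has barycentric coordinates proportional to the opposite side lengths: (21 : 29 : 20).
Normalizing by 21+29+20 = 70 gives (3/10, 29/70, 2/7).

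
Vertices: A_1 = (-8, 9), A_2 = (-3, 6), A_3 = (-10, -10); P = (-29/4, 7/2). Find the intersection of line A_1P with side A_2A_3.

(-13/2, -2)

Barycentric coordinates of P with respect to A_1A_2A_3: (1/2, 1/4, 1/4).
On side A_2A_3 the A_1-coordinate is zero; dropping P's A_1-weight 1/2 and renormalizing the remaining 1/4 : 1/4 gives weights 1/2, 1/2 on A_2, A_3.
Q = (1/2)·(-3, 6) + (1/2)·(-10, -10) = (-13/2, -2).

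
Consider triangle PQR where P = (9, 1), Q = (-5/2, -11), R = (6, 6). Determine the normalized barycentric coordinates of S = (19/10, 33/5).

(-4/5, 1/5, 8/5)

Signed area of the reference triangle: [PQR] = ½·(9·(-11−6) + (-5/2)·(6−1) + 6·(1−(-11))) = ½·(-153 − 25/2 + 72) = -187/4.
[SQR] = ½·((19/10)·(-11−6) + (-5/2)·(6−(33/5)) + 6·(33/5−(-11))) = ½·(-323/10 + 3/2 + 528/5) = 187/5, so the P-coordinate is (187/5)/(-187/4) = -4/5.
[PSR] = ½·(9·(33/5−6) + (19/10)·(6−1) + 6·(1−(33/5))) = ½·(27/5 + 19/2 − 168/5) = -187/20, so the Q-coordinate is 1/5.
[PQS] = ½·(9·(-11−(33/5)) + (-5/2)·(33/5−1) + (19/10)·(1−(-11))) = ½·(-792/5 − 14 + 114/5) = -374/5, so the R-coordinate is 8/5.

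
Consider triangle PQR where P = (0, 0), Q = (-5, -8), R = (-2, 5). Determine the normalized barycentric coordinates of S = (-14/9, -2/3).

Signed area of the reference triangle: [PQR] = ½·(0·(-8−5) + (-5)·(5−0) + (-2)·(0−(-8))) = ½·(0 − 25 − 16) = -41/2.
[SQR] = ½·((-14/9)·(-8−5) + (-5)·(5−(-2/3)) + (-2)·(-2/3−(-8))) = ½·(182/9 − 85/3 − 44/3) = -205/18, so the P-coordinate is (-205/18)/(-41/2) = 5/9.
[PSR] = ½·(0·(-2/3−5) + (-14/9)·(5−0) + (-2)·(0−(-2/3))) = ½·(0 − 70/9 − 4/3) = -41/9, so the Q-coordinate is 2/9.
[PQS] = ½·(0·(-8−(-2/3)) + (-5)·(-2/3−0) + (-14/9)·(0−(-8))) = ½·(0 + 10/3 − 112/9) = -41/9, so the R-coordinate is 2/9.
Check: 5/9 + 2/9 + 2/9 = 1.

(5/9, 2/9, 2/9)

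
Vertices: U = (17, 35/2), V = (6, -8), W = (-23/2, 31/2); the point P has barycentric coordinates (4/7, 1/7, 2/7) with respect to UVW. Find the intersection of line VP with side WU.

(15/2, 101/6)

Line VP meets WU where the V-coordinate vanishes; zeroing P's V-weight and renormalizing leaves W, U-weights 2/7 : 4/7 → (1/3, 2/3).
So Q = (1/3)·W + (2/3)·U = (15/2, 101/6).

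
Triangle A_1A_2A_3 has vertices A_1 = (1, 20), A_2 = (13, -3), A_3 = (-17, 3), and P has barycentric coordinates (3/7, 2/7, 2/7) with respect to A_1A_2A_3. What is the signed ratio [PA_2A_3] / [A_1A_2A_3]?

3/7

The signed ratio [PA_2A_3]/[A_1A_2A_3] equals the barycentric coordinate of P at vertex A_1, which is 3/7.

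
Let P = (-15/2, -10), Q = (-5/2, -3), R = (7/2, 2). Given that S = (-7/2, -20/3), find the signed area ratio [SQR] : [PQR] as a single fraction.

[PQR] = ½·((-15/2)·(-3−2) + (-5/2)·(2−(-10)) + (7/2)·(-10−(-3))) = ½·(75/2 − 30 − 49/2) = -17/2.
[SQR] = ½·((-7/2)·(-3−2) + (-5/2)·(2−(-20/3)) + (7/2)·(-20/3−(-3))) = ½·(35/2 − 65/3 − 77/6) = -17/2, so the ratio is (-17/2)/(-17/2) = 1.

1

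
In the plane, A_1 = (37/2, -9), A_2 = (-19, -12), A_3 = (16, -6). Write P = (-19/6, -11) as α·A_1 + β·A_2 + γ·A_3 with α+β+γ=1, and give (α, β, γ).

(1/2, 7/12, -1/12)

Signed area of the reference triangle: [A_1A_2A_3] = ½·((37/2)·(-12−(-6)) + (-19)·(-6−(-9)) + 16·(-9−(-12))) = ½·(-111 − 57 + 48) = -60.
[PA_2A_3] = ½·((-19/6)·(-12−(-6)) + (-19)·(-6−(-11)) + 16·(-11−(-12))) = ½·(19 − 95 + 16) = -30, so the A_1-coordinate is (-30)/(-60) = 1/2.
[A_1PA_3] = ½·((37/2)·(-11−(-6)) + (-19/6)·(-6−(-9)) + 16·(-9−(-11))) = ½·(-185/2 − 19/2 + 32) = -35, so the A_2-coordinate is 7/12.
[A_1A_2P] = ½·((37/2)·(-12−(-11)) + (-19)·(-11−(-9)) + (-19/6)·(-9−(-12))) = ½·(-37/2 + 38 − 19/2) = 5, so the A_3-coordinate is -1/12.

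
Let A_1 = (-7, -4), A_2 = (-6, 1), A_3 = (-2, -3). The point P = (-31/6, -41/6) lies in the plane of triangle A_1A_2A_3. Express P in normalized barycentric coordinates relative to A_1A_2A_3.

Signed area of the reference triangle: [A_1A_2A_3] = ½·((-7)·(1−(-3)) + (-6)·(-3−(-4)) + (-2)·(-4−1)) = ½·(-28 − 6 + 10) = -12.
[PA_2A_3] = ½·((-31/6)·(1−(-3)) + (-6)·(-3−(-41/6)) + (-2)·(-41/6−1)) = ½·(-62/3 − 23 + 47/3) = -14, so the A_1-coordinate is (-14)/(-12) = 7/6.
[A_1PA_3] = ½·((-7)·(-41/6−(-3)) + (-31/6)·(-3−(-4)) + (-2)·(-4−(-41/6))) = ½·(161/6 − 31/6 − 17/3) = 8, so the A_2-coordinate is -2/3.
[A_1A_2P] = ½·((-7)·(1−(-41/6)) + (-6)·(-41/6−(-4)) + (-31/6)·(-4−1)) = ½·(-329/6 + 17 + 155/6) = -6, so the A_3-coordinate is 1/2.
Check: 7/6 − 2/3 + 1/2 = 1.

(7/6, -2/3, 1/2)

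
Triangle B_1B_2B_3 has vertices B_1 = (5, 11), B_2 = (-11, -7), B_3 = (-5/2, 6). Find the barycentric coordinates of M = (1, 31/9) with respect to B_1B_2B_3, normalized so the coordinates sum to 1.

Signed area of the reference triangle: [B_1B_2B_3] = ½·(5·(-7−6) + (-11)·(6−11) + (-5/2)·(11−(-7))) = ½·(-65 + 55 − 45) = -55/2.
[MB_2B_3] = ½·(1·(-7−6) + (-11)·(6−(31/9)) + (-5/2)·(31/9−(-7))) = ½·(-13 − 253/9 − 235/9) = -605/18, so the B_1-coordinate is (-605/18)/(-55/2) = 11/9.
[B_1MB_3] = ½·(5·(31/9−6) + 1·(6−11) + (-5/2)·(11−(31/9))) = ½·(-115/9 − 5 − 170/9) = -55/3, so the B_2-coordinate is 2/3.
[B_1B_2M] = ½·(5·(-7−(31/9)) + (-11)·(31/9−11) + 1·(11−(-7))) = ½·(-470/9 + 748/9 + 18) = 220/9, so the B_3-coordinate is -8/9.
Check: 11/9 + 2/3 − 8/9 = 1.

(11/9, 2/3, -8/9)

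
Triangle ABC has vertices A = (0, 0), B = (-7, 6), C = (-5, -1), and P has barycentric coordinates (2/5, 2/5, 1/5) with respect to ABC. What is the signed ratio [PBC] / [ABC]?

2/5

The signed ratio [PBC]/[ABC] equals the barycentric coordinate of P at vertex A, which is 2/5.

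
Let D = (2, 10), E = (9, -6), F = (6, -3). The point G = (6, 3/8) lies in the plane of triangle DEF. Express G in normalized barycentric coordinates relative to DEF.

Signed area of the reference triangle: [DEF] = ½·(2·(-6−(-3)) + 9·(-3−10) + 6·(10−(-6))) = ½·(-6 − 117 + 96) = -27/2.
[GEF] = ½·(6·(-6−(-3)) + 9·(-3−(3/8)) + 6·(3/8−(-6))) = ½·(-18 − 243/8 + 153/4) = -81/16, so the D-coordinate is (-81/16)/(-27/2) = 3/8.
[DGF] = ½·(2·(3/8−(-3)) + 6·(-3−10) + 6·(10−(3/8))) = ½·(27/4 − 78 + 231/4) = -27/4, so the E-coordinate is 1/2.
[DEG] = ½·(2·(-6−(3/8)) + 9·(3/8−10) + 6·(10−(-6))) = ½·(-51/4 − 693/8 + 96) = -27/16, so the F-coordinate is 1/8.

(3/8, 1/2, 1/8)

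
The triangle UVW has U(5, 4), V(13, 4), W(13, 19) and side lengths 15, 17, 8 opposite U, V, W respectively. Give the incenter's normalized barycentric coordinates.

(3/8, 17/40, 1/5)

The incenter has barycentric coordinates proportional to the opposite side lengths: (15 : 17 : 8).
Normalizing by 15+17+8 = 40 gives (3/8, 17/40, 1/5).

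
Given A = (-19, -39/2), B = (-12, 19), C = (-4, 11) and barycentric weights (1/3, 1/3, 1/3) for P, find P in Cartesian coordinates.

P = (1/3)·A + (1/3)·B + (1/3)·C.
x-coordinate: (1/3)·(-19) + (1/3)·(-12) + (1/3)·(-4) = -35/3.
y-coordinate: (1/3)·(-39/2) + (1/3)·19 + (1/3)·11 = 7/2.

(-35/3, 7/2)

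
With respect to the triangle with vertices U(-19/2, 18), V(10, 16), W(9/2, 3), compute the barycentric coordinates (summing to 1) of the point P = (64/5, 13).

(-1/5, 1, 1/5)

Signed area of the reference triangle: [UVW] = ½·((-19/2)·(16−3) + 10·(3−18) + (9/2)·(18−16)) = ½·(-247/2 − 150 + 9) = -529/4.
[PVW] = ½·((64/5)·(16−3) + 10·(3−13) + (9/2)·(13−16)) = ½·(832/5 − 100 − 27/2) = 529/20, so the U-coordinate is (529/20)/(-529/4) = -1/5.
[UPW] = ½·((-19/2)·(13−3) + (64/5)·(3−18) + (9/2)·(18−13)) = ½·(-95 − 192 + 45/2) = -529/4, so the V-coordinate is 1.
[UVP] = ½·((-19/2)·(16−13) + 10·(13−18) + (64/5)·(18−16)) = ½·(-57/2 − 50 + 128/5) = -529/20, so the W-coordinate is 1/5.
Check: -1/5 + 1 + 1/5 = 1.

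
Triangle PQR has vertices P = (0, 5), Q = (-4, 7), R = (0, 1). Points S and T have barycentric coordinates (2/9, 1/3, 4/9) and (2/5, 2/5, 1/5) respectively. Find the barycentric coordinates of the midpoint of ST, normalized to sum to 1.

Since both coordinate triples sum to 1, the midpoint's barycentrics are the componentwise average.
(2/9+2/5)/2 = 14/45; similarly 11/30 and 29/90.

(14/45, 11/30, 29/90)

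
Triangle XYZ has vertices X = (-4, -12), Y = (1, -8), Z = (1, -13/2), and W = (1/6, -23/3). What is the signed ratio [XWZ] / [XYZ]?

1/6

[XYZ] = ½·((-4)·(-8−(-13/2)) + 1·(-13/2−(-12)) + 1·(-12−(-8))) = ½·(6 + 11/2 − 4) = 15/4.
[XWZ] = ½·((-4)·(-23/3−(-13/2)) + (1/6)·(-13/2−(-12)) + 1·(-12−(-23/3))) = ½·(14/3 + 11/12 − 13/3) = 5/8, so the ratio is (5/8)/(15/4) = 1/6.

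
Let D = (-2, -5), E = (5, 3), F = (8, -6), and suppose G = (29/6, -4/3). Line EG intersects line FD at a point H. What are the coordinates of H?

(14/3, -17/3)

Barycentric coordinates of G with respect to DEF: (1/6, 1/2, 1/3).
On side FD the E-coordinate is zero; dropping G's E-weight 1/2 and renormalizing the remaining 1/3 : 1/6 gives weights 2/3, 1/3 on F, D.
H = (2/3)·(8, -6) + (1/3)·(-2, -5) = (14/3, -17/3).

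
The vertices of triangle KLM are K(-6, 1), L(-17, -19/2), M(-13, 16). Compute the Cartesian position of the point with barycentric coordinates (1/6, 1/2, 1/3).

(-83/6, 3/4)

N = (1/6)·K + (1/2)·L + (1/3)·M.
x-coordinate: (1/6)·(-6) + (1/2)·(-17) + (1/3)·(-13) = -83/6.
y-coordinate: (1/6)·1 + (1/2)·(-19/2) + (1/3)·16 = 3/4.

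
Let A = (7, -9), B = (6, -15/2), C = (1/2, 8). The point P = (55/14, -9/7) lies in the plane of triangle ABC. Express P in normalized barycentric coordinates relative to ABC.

(2/7, 2/7, 3/7)

Signed area of the reference triangle: [ABC] = ½·(7·(-15/2−8) + 6·(8−(-9)) + (1/2)·(-9−(-15/2))) = ½·(-217/2 + 102 − 3/4) = -29/8.
[PBC] = ½·((55/14)·(-15/2−8) + 6·(8−(-9/7)) + (1/2)·(-9/7−(-15/2))) = ½·(-1705/28 + 390/7 + 87/28) = -29/28, so the A-coordinate is (-29/28)/(-29/8) = 2/7.
[APC] = ½·(7·(-9/7−8) + (55/14)·(8−(-9)) + (1/2)·(-9−(-9/7))) = ½·(-65 + 935/14 − 27/7) = -29/28, so the B-coordinate is 2/7.
[ABP] = ½·(7·(-15/2−(-9/7)) + 6·(-9/7−(-9)) + (55/14)·(-9−(-15/2))) = ½·(-87/2 + 324/7 − 165/28) = -87/56, so the C-coordinate is 3/7.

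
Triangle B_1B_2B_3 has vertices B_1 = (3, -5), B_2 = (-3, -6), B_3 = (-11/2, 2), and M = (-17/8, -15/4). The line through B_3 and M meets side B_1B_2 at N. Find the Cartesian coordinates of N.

(-1, -17/3)

Barycentric coordinates of M with respect to B_1B_2B_3: (1/4, 1/2, 1/4).
On side B_1B_2 the B_3-coordinate is zero; dropping M's B_3-weight 1/4 and renormalizing the remaining 1/4 : 1/2 gives weights 1/3, 2/3 on B_1, B_2.
N = (1/3)·(3, -5) + (2/3)·(-3, -6) = (-1, -17/3).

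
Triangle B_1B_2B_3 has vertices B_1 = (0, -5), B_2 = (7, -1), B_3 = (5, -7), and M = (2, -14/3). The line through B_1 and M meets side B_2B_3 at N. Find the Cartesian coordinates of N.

Barycentric coordinates of M with respect to B_1B_2B_3: (2/3, 1/6, 1/6).
On side B_2B_3 the B_1-coordinate is zero; dropping M's B_1-weight 2/3 and renormalizing the remaining 1/6 : 1/6 gives weights 1/2, 1/2 on B_2, B_3.
N = (1/2)·(7, -1) + (1/2)·(5, -7) = (6, -4).

(6, -4)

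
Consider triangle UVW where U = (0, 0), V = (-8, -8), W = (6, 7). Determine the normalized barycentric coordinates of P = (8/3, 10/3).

Signed area of the reference triangle: [UVW] = ½·(0·(-8−7) + (-8)·(7−0) + 6·(0−(-8))) = ½·(0 − 56 + 48) = -4.
[PVW] = ½·((8/3)·(-8−7) + (-8)·(7−(10/3)) + 6·(10/3−(-8))) = ½·(-40 − 88/3 + 68) = -2/3, so the U-coordinate is (-2/3)/(-4) = 1/6.
[UPW] = ½·(0·(10/3−7) + (8/3)·(7−0) + 6·(0−(10/3))) = ½·(0 + 56/3 − 20) = -2/3, so the V-coordinate is 1/6.
[UVP] = ½·(0·(-8−(10/3)) + (-8)·(10/3−0) + (8/3)·(0−(-8))) = ½·(0 − 80/3 + 64/3) = -8/3, so the W-coordinate is 2/3.

(1/6, 1/6, 2/3)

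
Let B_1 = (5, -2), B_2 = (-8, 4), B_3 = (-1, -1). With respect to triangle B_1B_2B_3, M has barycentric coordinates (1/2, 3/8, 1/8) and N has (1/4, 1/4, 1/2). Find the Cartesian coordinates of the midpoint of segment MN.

Barycentric coordinates of the midpoint are the average: (3/8, 5/16, 5/16).
Converting: (3/8)·B_1 + (5/16)·B_2 + (5/16)·B_3 = (-15/16, 3/16).

(-15/16, 3/16)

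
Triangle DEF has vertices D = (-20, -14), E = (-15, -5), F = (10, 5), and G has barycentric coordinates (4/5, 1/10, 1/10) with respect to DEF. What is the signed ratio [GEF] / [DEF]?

4/5

The signed ratio [GEF]/[DEF] equals the barycentric coordinate of G at vertex D, which is 4/5.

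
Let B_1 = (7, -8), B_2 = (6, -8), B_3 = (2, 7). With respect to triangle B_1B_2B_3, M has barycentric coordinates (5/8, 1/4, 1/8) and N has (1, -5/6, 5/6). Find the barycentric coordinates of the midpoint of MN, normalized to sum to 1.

(13/16, -7/24, 23/48)

Since both coordinate triples sum to 1, the midpoint's barycentrics are the componentwise average.
(5/8+1)/2 = 13/16; similarly -7/24 and 23/48.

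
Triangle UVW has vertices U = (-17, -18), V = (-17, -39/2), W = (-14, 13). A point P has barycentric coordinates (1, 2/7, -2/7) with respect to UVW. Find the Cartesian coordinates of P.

(-125/7, -191/7)

P = 1·U + (2/7)·V + (-2/7)·W.
x-coordinate: 1·(-17) + (2/7)·(-17) + (-2/7)·(-14) = -125/7.
y-coordinate: 1·(-18) + (2/7)·(-39/2) + (-2/7)·13 = -191/7.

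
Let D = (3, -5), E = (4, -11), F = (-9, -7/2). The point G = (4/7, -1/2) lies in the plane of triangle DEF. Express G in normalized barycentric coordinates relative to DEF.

(11/7, -5/7, 1/7)

Signed area of the reference triangle: [DEF] = ½·(3·(-11−(-7/2)) + 4·(-7/2−(-5)) + (-9)·(-5−(-11))) = ½·(-45/2 + 6 − 54) = -141/4.
[GEF] = ½·((4/7)·(-11−(-7/2)) + 4·(-7/2−(-1/2)) + (-9)·(-1/2−(-11))) = ½·(-30/7 − 12 − 189/2) = -1551/28, so the D-coordinate is (-1551/28)/(-141/4) = 11/7.
[DGF] = ½·(3·(-1/2−(-7/2)) + (4/7)·(-7/2−(-5)) + (-9)·(-5−(-1/2))) = ½·(9 + 6/7 + 81/2) = 705/28, so the E-coordinate is -5/7.
[DEG] = ½·(3·(-11−(-1/2)) + 4·(-1/2−(-5)) + (4/7)·(-5−(-11))) = ½·(-63/2 + 18 + 24/7) = -141/28, so the F-coordinate is 1/7.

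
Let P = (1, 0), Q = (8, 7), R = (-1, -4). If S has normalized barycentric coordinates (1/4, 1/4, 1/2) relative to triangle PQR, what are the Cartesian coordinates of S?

(7/4, -1/4)

S = (1/4)·P + (1/4)·Q + (1/2)·R.
x-coordinate: (1/4)·1 + (1/4)·8 + (1/2)·(-1) = 7/4.
y-coordinate: (1/4)·0 + (1/4)·7 + (1/2)·(-4) = -1/4.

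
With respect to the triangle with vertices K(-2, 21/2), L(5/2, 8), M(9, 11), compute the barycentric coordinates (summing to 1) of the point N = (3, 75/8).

(1/4, 1/2, 1/4)

Signed area of the reference triangle: [KLM] = ½·((-2)·(8−11) + (5/2)·(11−(21/2)) + 9·(21/2−8)) = ½·(6 + 5/4 + 45/2) = 119/8.
[NLM] = ½·(3·(8−11) + (5/2)·(11−(75/8)) + 9·(75/8−8)) = ½·(-9 + 65/16 + 99/8) = 119/32, so the K-coordinate is (119/32)/(119/8) = 1/4.
[KNM] = ½·((-2)·(75/8−11) + 3·(11−(21/2)) + 9·(21/2−(75/8))) = ½·(13/4 + 3/2 + 81/8) = 119/16, so the L-coordinate is 1/2.
[KLN] = ½·((-2)·(8−(75/8)) + (5/2)·(75/8−(21/2)) + 3·(21/2−8)) = ½·(11/4 − 45/16 + 15/2) = 119/32, so the M-coordinate is 1/4.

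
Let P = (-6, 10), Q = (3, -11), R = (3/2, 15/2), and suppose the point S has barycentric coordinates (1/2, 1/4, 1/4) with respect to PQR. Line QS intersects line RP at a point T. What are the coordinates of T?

Line QS meets RP where the Q-coordinate vanishes; zeroing S's Q-weight and renormalizing leaves R, P-weights 1/4 : 1/2 → (1/3, 2/3).
So T = (1/3)·R + (2/3)·P = (-7/2, 55/6).

(-7/2, 55/6)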